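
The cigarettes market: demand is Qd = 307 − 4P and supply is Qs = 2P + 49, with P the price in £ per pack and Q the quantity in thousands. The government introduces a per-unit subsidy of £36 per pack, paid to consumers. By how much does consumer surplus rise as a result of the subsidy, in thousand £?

Consumer surplus rises by £1908 thousand.

Without the subsidy, 307 − 4P = 2P + 49 gives 6P = 258, so P* = £43 and Q* = 135.
With a per-unit subsidy paid to consumers, each effectively pays P − 36, so demand becomes Qd = 307 − 4(P − 36).
New equilibrium: consumers pay £31, producers receive £67, Q = 183. (Wedge: Pb − Ps = −36.)
ΔCS is the trapezoid between Q = 183 and Q = 135 of height £12: ½ · (135 + 183) · 12 = £1908.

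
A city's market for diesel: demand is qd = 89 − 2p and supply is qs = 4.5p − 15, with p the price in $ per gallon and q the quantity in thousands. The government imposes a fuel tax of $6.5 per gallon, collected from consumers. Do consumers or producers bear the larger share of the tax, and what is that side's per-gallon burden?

Consumers bear the larger share: $4.5 per gallon.

Before the tax: set 89 − 2p = 4.5p − 15 → p* = $16, q* = 57.
With the tax collected from consumers, demand (in seller-price terms) shifts: qd = 89 − 2(p + 6.5).
New equilibrium: consumers pay $20.5, producers receive $14, q = 48. (Wedge: pb − ps = 6.5.)
Per-gallon burden: consumers $4.5, producers $2.
Consumers take the larger share because demand is less price-elastic here (demand slope 2 vs supply slope 4.5).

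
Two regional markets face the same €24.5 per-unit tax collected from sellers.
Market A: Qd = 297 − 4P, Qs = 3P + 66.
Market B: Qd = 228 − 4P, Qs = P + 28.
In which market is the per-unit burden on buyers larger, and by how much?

Market A, by €5.6.

Market A: pre-tax P* = €33, Q* = 165; post-tax Q = 123; per-unit burden on buyers = €10.5.
Market B: pre-tax P* = €40, Q* = 68; post-tax Q = 48.4; per-unit burden on buyers = €4.9.
Difference: €10.5 vs €4.9 → market A is larger by €5.6.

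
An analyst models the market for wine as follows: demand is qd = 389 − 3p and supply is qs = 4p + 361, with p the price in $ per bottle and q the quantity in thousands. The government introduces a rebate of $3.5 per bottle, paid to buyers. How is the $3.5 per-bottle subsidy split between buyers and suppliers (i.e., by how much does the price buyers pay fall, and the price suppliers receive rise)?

Before the subsidy: set 389 − 3p = 4p + 361 → p* = $4, q* = 377.
With a per-unit subsidy paid to buyers, each effectively pays p − 3.5, so demand becomes qd = 389 − 3(p − 3.5).
New equilibrium: buyers pay $2, suppliers receive $5.5, q = 383. (Wedge: pb − ps = −3.5.)
Gain to buyers: $2; to suppliers: $1.5. (They sum to $3.5.)

Buyers gain $2 per bottle; suppliers gain $1.5 per bottle.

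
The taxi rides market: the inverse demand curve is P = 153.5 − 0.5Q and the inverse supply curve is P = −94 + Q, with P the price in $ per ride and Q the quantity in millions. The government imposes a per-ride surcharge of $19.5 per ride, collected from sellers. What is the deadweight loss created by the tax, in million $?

Deadweight loss = $126.75 million.

Inverting to Q(P) form: Qd = 307 − 2P; Qs = P + 94.
Without the tax, 307 − 2P = P + 94 gives 3P = 213, so P* = $71 and Q* = 165.
With the tax collected from sellers, supply shifts: Qs = (P − 19.5) + 94.
New equilibrium: consumers pay $77.5, sellers receive $58, Q = 152. (Wedge: Pb − Ps = 19.5.)
Quantity falls by |ΔQ| = |165 − 152| = 13.
DWL = ½ · t · |ΔQ| = ½ · 19.5 · 13 = $126.75.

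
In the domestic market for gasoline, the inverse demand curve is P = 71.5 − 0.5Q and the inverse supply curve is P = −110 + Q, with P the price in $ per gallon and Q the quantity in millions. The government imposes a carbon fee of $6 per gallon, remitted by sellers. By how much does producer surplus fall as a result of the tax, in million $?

Producer surplus falls by $476 million.

Inverting to Q(P) form: Qd = 143 − 2P; Qs = P + 110.
Without the tax, 143 − 2P = P + 110 gives 3P = 33, so P* = $11 and Q* = 121.
With the tax collected from sellers, supply shifts: Qs = (P − 6) + 110.
New equilibrium: consumers pay $13, sellers receive $7, Q = 117. (Wedge: Pb − Ps = 6.)
ΔPS is the trapezoid between Q = 117 and Q = 121 of height $4: ½ · (121 + 117) · 4 = $476.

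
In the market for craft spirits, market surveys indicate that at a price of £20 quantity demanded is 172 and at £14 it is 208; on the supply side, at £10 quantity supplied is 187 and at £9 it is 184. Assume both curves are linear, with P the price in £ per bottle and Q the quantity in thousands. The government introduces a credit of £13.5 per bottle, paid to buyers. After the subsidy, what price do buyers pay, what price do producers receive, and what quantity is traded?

Buyers pay £10.5; producers receive £24; quantity = 229.

Demand slope: (208 − 172)/(14 − 20) = -6, so Qd = 292 − 6P.
Supply slope: (184 − 187)/(9 − 10) = 3, so Qs = 3P + 157.
Before the subsidy: set 292 − 6P = 3P + 157 → P* = £15, Q* = 202.
With a per-unit subsidy paid to buyers, each effectively pays P − 13.5, so demand becomes Qd = 292 − 6(P − 13.5).
Solving gives Q = 229 with buyers paying £10.5 and producers receiving £24 (the £13.5 wedge).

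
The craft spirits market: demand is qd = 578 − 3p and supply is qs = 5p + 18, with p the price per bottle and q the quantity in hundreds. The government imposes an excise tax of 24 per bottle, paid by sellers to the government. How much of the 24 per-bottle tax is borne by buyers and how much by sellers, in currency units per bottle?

Without the tax, 578 − 3p = 5p + 18 gives 8p = 560, so p* = 70 and q* = 368.
With the tax collected from sellers, supply shifts: qs = 5(p − 24) + 18.
New equilibrium: buyers pay 85, sellers receive 61, q = 323. (Wedge: pb − ps = 24.)
Burden on buyers: 15; on sellers: 9. (They sum to 24.)

Buyers bear 15 per bottle; sellers bear 9 per bottle.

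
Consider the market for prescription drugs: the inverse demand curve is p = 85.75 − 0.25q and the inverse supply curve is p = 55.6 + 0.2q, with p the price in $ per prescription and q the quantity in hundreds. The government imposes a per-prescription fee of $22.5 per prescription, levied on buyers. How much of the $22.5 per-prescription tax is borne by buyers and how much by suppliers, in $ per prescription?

Buyers bear $12.5 per prescription; suppliers bear $10 per prescription.

Rewrite in direct form: qd = 343 − 4p and qs = 5p − 278.
Without the tax, 343 − 4p = 5p − 278 gives 9p = 621, so p* = $69 and q* = 67.
With the tax collected from buyers, demand (in seller-price terms) shifts: qd = 343 − 4(p + 22.5).
New equilibrium: buyers pay $81.5, suppliers receive $59, q = 17. (Wedge: pb − ps = 22.5.)
Burden on buyers: $12.5; on suppliers: $10. (They sum to $22.5.)
The less price-elastic side of the market bears the larger share of a per-unit tax.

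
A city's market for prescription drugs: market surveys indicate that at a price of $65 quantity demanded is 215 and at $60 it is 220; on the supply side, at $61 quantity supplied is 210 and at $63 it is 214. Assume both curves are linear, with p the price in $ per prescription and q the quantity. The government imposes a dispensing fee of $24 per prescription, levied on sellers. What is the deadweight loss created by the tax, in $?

Deadweight loss = $192.

Demand slope: (220 − 215)/(60 − 65) = -1, so qd = 280 − p.
Supply slope: (214 − 210)/(63 − 61) = 2, so qs = 2p + 88.
Before the tax: set 280 − p = 2p + 88 → p* = $64, q* = 216.
With the tax collected from sellers, supply shifts: qs = 2(p − 24) + 88.
New equilibrium: consumers pay $80, sellers receive $56, q = 200. (Wedge: pb − ps = 24.)
Quantity falls by |ΔQ| = |216 − 200| = 16.
DWL = ½ · t · |ΔQ| = ½ · 24 · 16 = $192.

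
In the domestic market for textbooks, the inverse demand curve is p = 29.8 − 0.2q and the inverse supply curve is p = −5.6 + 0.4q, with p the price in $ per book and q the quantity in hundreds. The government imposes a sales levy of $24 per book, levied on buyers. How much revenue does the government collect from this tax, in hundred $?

Tax revenue = $456 hundred.

Inverting to q(p) form: qd = 149 − 5p; qs = 2.5p + 14.
Before the tax: set 149 − 5p = 2.5p + 14 → p* = $18, q* = 59.
With the tax collected from buyers, demand (in seller-price terms) shifts: qd = 149 − 5(p + 24).
New equilibrium: buyers pay $26, producers receive $2, q = 19. (Wedge: pb − ps = 24.)
Revenue = t · Q = 24 · 19 = $456.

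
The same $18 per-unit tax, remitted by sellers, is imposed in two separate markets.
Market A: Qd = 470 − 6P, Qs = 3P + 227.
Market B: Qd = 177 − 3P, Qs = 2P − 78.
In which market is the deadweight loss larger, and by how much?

Market A: pre-tax P* = $27, Q* = 308; post-tax Q = 272; deadweight loss = $324.
Market B: pre-tax P* = $51, Q* = 24; post-tax Q = 2.4; deadweight loss = $194.4.
Difference: $324 vs $194.4 → market A is larger by $129.6.

Market A, by $129.6.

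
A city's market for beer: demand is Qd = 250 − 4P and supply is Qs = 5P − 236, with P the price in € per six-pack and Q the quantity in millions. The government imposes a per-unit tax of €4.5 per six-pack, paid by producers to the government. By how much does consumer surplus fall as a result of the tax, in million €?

Consumer surplus falls by €72.5 million.

Before the tax: set 250 − 4P = 5P − 236 → P* = €54, Q* = 34.
With the tax collected from producers, supply shifts: Qs = 5(P − 4.5) − 236.
Solving gives Q = 24 with consumers paying €56.5 and producers receiving €52 (the €4.5 wedge).
ΔCS is the trapezoid between Q = 24 and Q = 34 of height €2.5: ½ · (34 + 24) · 2.5 = €72.5.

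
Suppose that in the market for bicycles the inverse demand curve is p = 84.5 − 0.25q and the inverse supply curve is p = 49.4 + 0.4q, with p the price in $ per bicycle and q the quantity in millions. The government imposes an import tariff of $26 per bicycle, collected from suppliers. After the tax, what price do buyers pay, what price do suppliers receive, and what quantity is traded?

Inverting to q(p) form: qd = 338 − 4p; qs = 2.5p − 123.5.
Before the tax: set 338 − 4p = 2.5p − 123.5 → p* = $71, q* = 54.
With the tax collected from suppliers, supply shifts: qs = 2.5(p − 26) − 123.5.
Solving gives q = 14 with buyers paying $81 and suppliers receiving $55 (the $26 wedge).

Buyers pay $81; suppliers receive $55; quantity = 14.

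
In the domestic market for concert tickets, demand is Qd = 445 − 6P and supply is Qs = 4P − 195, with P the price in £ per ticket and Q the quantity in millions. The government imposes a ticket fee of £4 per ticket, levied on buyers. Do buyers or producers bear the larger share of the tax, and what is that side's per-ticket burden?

Before the tax: set 445 − 6P = 4P − 195 → P* = £64, Q* = 61.
With the tax collected from buyers, demand (in seller-price terms) shifts: Qd = 445 − 6(P + 4).
Solving gives Q = 51.4 with buyers paying £65.6 and producers receiving £61.6 (the £4 wedge).
Per-ticket burden: buyers £1.6, producers £2.4.
Producers take the larger share because supply is less price-elastic here (demand slope 6 vs supply slope 4).
The less price-elastic side of the market bears the larger share of a per-unit tax.

Producers bear the larger share: £2.4 per ticket.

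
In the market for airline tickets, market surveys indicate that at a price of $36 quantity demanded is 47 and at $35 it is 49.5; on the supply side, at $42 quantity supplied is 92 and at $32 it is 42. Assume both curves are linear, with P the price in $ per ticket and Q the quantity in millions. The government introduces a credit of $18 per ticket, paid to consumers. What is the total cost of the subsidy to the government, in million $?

Government outlay = $1476 million.

Demand slope: (49.5 − 47)/(35 − 36) = -2.5, so Qd = 137 − 2.5P.
Supply slope: (42 − 92)/(32 − 42) = 5, so Qs = 5P − 118.
Without the subsidy, 137 − 2.5P = 5P − 118 gives 7.5P = 255, so P* = $34 and Q* = 52.
With a per-unit subsidy paid to consumers, each effectively pays P − 18, so demand becomes Qd = 137 − 2.5(P − 18).
Solving gives Q = 82 with consumers paying $22 and suppliers receiving $40 (the $18 wedge).
Outlay = t · Q = 18 · 82 = $1476.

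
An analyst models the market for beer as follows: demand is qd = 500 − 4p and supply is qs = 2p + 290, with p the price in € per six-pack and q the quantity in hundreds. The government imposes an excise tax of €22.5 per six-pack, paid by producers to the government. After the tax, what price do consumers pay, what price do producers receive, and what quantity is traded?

Without the tax, 500 − 4p = 2p + 290 gives 6p = 210, so p* = €35 and q* = 360.
With the tax collected from producers, supply shifts: qs = 2(p − 22.5) + 290.
Solving gives q = 330 with consumers paying €42.5 and producers receiving €20 (the €22.5 wedge).

Consumers pay €42.5; producers receive €20; quantity = 330.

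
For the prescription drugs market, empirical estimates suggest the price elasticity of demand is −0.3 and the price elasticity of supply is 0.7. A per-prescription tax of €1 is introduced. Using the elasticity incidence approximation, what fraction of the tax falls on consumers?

Consumers' share ≈ 0.7.

Incidence ratio: consumers' share ≈ εs / (εs + |εd|) = 0.7 / (0.7 + 0.3) = 0.7.
Supply is the more elastic side, so consumers bear the larger share.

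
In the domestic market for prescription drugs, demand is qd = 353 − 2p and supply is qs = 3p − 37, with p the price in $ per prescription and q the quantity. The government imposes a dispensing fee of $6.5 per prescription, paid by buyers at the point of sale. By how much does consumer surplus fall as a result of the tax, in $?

Consumer surplus falls by $753.09.

Without the tax, 353 − 2p = 3p − 37 gives 5p = 390, so p* = $78 and q* = 197.
With the tax collected from buyers, demand (in seller-price terms) shifts: qd = 353 − 2(p + 6.5).
New equilibrium: buyers pay $81.9, sellers receive $75.4, q = 189.2. (Wedge: pb − ps = 6.5.)
ΔCS is the trapezoid between Q = 189.2 and Q = 197 of height $3.9: ½ · (197 + 189.2) · 3.9 = $753.09.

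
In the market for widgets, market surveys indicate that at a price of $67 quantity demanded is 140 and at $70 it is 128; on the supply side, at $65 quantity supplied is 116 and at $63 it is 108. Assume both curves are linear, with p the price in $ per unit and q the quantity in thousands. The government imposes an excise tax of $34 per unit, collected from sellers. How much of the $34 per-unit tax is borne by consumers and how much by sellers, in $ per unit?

Demand slope: (128 − 140)/(70 − 67) = -4, so qd = 408 − 4p.
Supply slope: (108 − 116)/(63 − 65) = 4, so qs = 4p − 144.
Before the tax: set 408 − 4p = 4p − 144 → p* = $69, q* = 132.
With the tax collected from sellers, supply shifts: qs = 4(p − 34) − 144.
Solving gives q = 64 with consumers paying $86 and sellers receiving $52 (the $34 wedge).
Burden on consumers: $17; on sellers: $17. (They sum to $34.)

Consumers bear $17 per unit; sellers bear $17 per unit.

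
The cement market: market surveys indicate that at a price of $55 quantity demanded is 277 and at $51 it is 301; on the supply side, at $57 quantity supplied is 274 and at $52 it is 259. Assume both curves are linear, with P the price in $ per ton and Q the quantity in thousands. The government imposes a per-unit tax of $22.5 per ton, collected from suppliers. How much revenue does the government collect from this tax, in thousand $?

Tax revenue = $5085 thousand.

Demand slope: (301 − 277)/(51 − 55) = -6, so Qd = 607 − 6P.
Supply slope: (259 − 274)/(52 − 57) = 3, so Qs = 3P + 103.
Without the tax, 607 − 6P = 3P + 103 gives 9P = 504, so P* = $56 and Q* = 271.
With the tax collected from suppliers, supply shifts: Qs = 3(P − 22.5) + 103.
New equilibrium: consumers pay $63.5, suppliers receive $41, Q = 226. (Wedge: Pb − Ps = 22.5.)
Revenue = t · Q = 22.5 · 226 = $5085.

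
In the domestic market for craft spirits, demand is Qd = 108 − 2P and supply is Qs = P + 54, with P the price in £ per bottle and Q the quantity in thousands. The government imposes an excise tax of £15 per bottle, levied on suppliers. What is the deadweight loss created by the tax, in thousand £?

Before the tax: set 108 − 2P = P + 54 → P* = £18, Q* = 72.
With the tax collected from suppliers, supply shifts: Qs = (P − 15) + 54.
New equilibrium: consumers pay £23, suppliers receive £8, Q = 62. (Wedge: Pb − Ps = 15.)
Quantity falls by |ΔQ| = |72 − 62| = 10.
DWL = ½ · t · |ΔQ| = ½ · 15 · 10 = £75.

Deadweight loss = £75 thousand.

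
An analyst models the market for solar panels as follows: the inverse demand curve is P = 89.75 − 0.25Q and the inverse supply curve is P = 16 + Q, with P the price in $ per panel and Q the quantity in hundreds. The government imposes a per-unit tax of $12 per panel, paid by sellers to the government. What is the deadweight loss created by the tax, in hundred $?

Deadweight loss = $57.6 hundred.

Rewrite in direct form: Qd = 359 − 4P and Qs = P − 16.
Without the tax, 359 − 4P = P − 16 gives 5P = 375, so P* = $75 and Q* = 59.
With the tax collected from sellers, supply shifts: Qs = (P − 12) − 16.
Solving gives Q = 49.4 with buyers paying $77.4 and sellers receiving $65.4 (the $12 wedge).
Quantity falls by |ΔQ| = |59 − 49.4| = 9.6.
DWL = ½ · t · |ΔQ| = ½ · 12 · 9.6 = $57.6.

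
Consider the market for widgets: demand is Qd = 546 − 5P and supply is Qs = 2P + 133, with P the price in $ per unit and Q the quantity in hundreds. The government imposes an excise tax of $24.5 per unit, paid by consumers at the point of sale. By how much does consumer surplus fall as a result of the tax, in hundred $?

Without the tax, 546 − 5P = 2P + 133 gives 7P = 413, so P* = $59 and Q* = 251.
With the tax collected from consumers, demand (in seller-price terms) shifts: Qd = 546 − 5(P + 24.5).
New equilibrium: consumers pay $66, producers receive $41.5, Q = 216. (Wedge: Pb − Ps = 24.5.)
ΔCS is the trapezoid between Q = 216 and Q = 251 of height $7: ½ · (251 + 216) · 7 = $1634.5.

Consumer surplus falls by $1634.5 hundred.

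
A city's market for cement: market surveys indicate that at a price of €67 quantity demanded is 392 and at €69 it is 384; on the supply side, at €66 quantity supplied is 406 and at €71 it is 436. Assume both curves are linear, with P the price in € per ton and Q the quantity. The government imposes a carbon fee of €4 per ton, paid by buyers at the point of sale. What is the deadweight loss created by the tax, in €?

Demand slope: (384 − 392)/(69 − 67) = -4, so Qd = 660 − 4P.
Supply slope: (436 − 406)/(71 − 66) = 6, so Qs = 6P + 10.
Without the tax, 660 − 4P = 6P + 10 gives 10P = 650, so P* = €65 and Q* = 400.
With the tax collected from buyers, demand (in seller-price terms) shifts: Qd = 660 − 4(P + 4).
New equilibrium: buyers pay €67.4, suppliers receive €63.4, Q = 390.4. (Wedge: Pb − Ps = 4.)
Quantity falls by |ΔQ| = |400 − 390.4| = 9.6.
DWL = ½ · t · |ΔQ| = ½ · 4 · 9.6 = €19.2.

Deadweight loss = €19.2.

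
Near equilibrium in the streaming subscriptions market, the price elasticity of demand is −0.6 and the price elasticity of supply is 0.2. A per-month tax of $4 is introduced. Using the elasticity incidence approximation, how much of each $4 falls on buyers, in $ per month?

Incidence ratio: buyers' share ≈ εs / (εs + |εd|) = 0.2 / (0.2 + 0.6) = 0.25.
So buyers bear ≈ 0.25 × $4 = $1; sellers bear $3.

Buyers bear ≈ $1 per month.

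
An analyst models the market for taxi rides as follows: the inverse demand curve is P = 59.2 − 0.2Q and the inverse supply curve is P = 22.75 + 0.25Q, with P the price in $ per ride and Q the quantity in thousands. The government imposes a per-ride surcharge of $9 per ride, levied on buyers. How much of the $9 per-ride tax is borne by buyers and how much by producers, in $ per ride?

Inverting to Q(P) form: Qd = 296 − 5P; Qs = 4P − 91.
Without the tax, 296 − 5P = 4P − 91 gives 9P = 387, so P* = $43 and Q* = 81.
With the tax collected from buyers, demand (in seller-price terms) shifts: Qd = 296 − 5(P + 9).
Solving gives Q = 61 with buyers paying $47 and producers receiving $38 (the $9 wedge).
Burden on buyers: $4; on producers: $5. (They sum to $9.)

Buyers bear $4 per ride; producers bear $5 per ride.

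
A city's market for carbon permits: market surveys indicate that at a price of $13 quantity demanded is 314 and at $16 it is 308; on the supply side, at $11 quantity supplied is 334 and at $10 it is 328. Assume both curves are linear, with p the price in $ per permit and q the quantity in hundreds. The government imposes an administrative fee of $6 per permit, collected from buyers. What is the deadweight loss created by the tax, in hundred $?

Deadweight loss = $27 hundred.

Demand slope: (308 − 314)/(16 − 13) = -2, so qd = 340 − 2p.
Supply slope: (328 − 334)/(10 − 11) = 6, so qs = 6p + 268.
Without the tax, 340 − 2p = 6p + 268 gives 8p = 72, so p* = $9 and q* = 322.
With the tax collected from buyers, demand (in seller-price terms) shifts: qd = 340 − 2(p + 6).
Solving gives q = 313 with buyers paying $13.5 and suppliers receiving $7.5 (the $6 wedge).
Quantity falls by |ΔQ| = |322 − 313| = 9.
DWL = ½ · t · |ΔQ| = ½ · 6 · 9 = $27.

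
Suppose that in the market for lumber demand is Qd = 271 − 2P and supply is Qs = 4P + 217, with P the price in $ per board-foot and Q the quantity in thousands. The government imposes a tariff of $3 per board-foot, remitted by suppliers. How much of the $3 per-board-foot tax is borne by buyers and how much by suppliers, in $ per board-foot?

Buyers bear $2 per board-foot; suppliers bear $1 per board-foot.

Without the tax, 271 − 2P = 4P + 217 gives 6P = 54, so P* = $9 and Q* = 253.
With the tax collected from suppliers, supply shifts: Qs = 4(P − 3) + 217.
Solving gives Q = 249 with buyers paying $11 and suppliers receiving $8 (the $3 wedge).
Burden on buyers: $2; on suppliers: $1. (They sum to $3.)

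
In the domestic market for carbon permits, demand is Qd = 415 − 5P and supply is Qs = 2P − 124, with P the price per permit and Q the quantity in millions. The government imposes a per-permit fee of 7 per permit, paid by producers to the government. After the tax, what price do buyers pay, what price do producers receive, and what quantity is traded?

Buyers pay 79; producers receive 72; quantity = 20.

Without the tax, 415 − 5P = 2P − 124 gives 7P = 539, so P* = 77 and Q* = 30.
With the tax collected from producers, supply shifts: Qs = 2(P − 7) − 124.
New equilibrium: buyers pay 79, producers receive 72, Q = 20. (Wedge: Pb − Ps = 7.)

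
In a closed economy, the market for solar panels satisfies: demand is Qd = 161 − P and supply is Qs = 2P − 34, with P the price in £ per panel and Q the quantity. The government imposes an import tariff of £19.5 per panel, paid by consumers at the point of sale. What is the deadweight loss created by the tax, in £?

Without the tax, 161 − P = 2P − 34 gives 3P = 195, so P* = £65 and Q* = 96.
With the tax collected from consumers, demand (in seller-price terms) shifts: Qd = 161 − (P + 19.5).
New equilibrium: consumers pay £78, sellers receive £58.5, Q = 83. (Wedge: Pb − Ps = 19.5.)
Quantity falls by |ΔQ| = |96 − 83| = 13.
DWL = ½ · t · |ΔQ| = ½ · 19.5 · 13 = £126.75.

Deadweight loss = £126.75.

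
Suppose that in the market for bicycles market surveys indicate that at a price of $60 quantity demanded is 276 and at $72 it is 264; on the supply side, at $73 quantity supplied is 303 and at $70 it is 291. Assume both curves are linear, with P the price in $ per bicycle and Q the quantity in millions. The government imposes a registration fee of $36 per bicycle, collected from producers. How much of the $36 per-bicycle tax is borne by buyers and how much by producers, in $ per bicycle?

Buyers bear $28.8 per bicycle; producers bear $7.2 per bicycle.

Demand slope: (264 − 276)/(72 − 60) = -1, so Qd = 336 − P.
Supply slope: (291 − 303)/(70 − 73) = 4, so Qs = 4P + 11.
Without the tax, 336 − P = 4P + 11 gives 5P = 325, so P* = $65 and Q* = 271.
With the tax collected from producers, supply shifts: Qs = 4(P − 36) + 11.
Solving gives Q = 242.2 with buyers paying $93.8 and producers receiving $57.8 (the $36 wedge).
Burden on buyers: $28.8; on producers: $7.2. (They sum to $36.)
The less price-elastic side of the market bears the larger share of a per-unit tax.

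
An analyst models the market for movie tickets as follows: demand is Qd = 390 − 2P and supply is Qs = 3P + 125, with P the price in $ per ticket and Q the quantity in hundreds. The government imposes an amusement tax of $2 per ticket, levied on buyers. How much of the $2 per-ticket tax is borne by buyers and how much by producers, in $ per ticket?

Buyers bear $1.2 per ticket; producers bear $0.8 per ticket.

Without the tax, 390 − 2P = 3P + 125 gives 5P = 265, so P* = $53 and Q* = 284.
With the tax collected from buyers, demand (in seller-price terms) shifts: Qd = 390 − 2(P + 2).
New equilibrium: buyers pay $54.2, producers receive $52.2, Q = 281.6. (Wedge: Pb − Ps = 2.)
Burden on buyers: $1.2; on producers: $0.8. (They sum to $2.)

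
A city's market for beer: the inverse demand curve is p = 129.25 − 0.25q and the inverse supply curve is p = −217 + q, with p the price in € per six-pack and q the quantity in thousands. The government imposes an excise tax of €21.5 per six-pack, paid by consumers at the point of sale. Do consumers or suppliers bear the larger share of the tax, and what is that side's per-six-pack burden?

Suppliers bear the larger share: €17.2 per six-pack.

Rewrite in direct form: qd = 517 − 4p and qs = p + 217.
Without the tax, 517 − 4p = p + 217 gives 5p = 300, so p* = €60 and q* = 277.
With the tax collected from consumers, demand (in seller-price terms) shifts: qd = 517 − 4(p + 21.5).
New equilibrium: consumers pay €64.3, suppliers receive €42.8, q = 259.8. (Wedge: pb − ps = 21.5.)
Per-six-pack burden: consumers €4.3, suppliers €17.2.
Suppliers take the larger share because supply is less price-elastic here (demand slope 4 vs supply slope 1).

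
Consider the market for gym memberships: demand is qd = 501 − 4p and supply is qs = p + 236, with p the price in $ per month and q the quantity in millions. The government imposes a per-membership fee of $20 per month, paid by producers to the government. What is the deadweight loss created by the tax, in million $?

Deadweight loss = $160 million.

Before the tax: set 501 − 4p = p + 236 → p* = $53, q* = 289.
With the tax collected from producers, supply shifts: qs = (p − 20) + 236.
New equilibrium: buyers pay $57, producers receive $37, q = 273. (Wedge: pb − ps = 20.)
Quantity falls by |ΔQ| = |289 − 273| = 16.
DWL = ½ · t · |ΔQ| = ½ · 20 · 16 = $160.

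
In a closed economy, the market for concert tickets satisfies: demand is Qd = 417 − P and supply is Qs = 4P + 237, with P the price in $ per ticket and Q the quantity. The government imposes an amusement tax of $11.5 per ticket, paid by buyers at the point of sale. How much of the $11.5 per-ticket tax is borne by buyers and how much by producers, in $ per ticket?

Buyers bear $9.2 per ticket; producers bear $2.3 per ticket.

Before the tax: set 417 − P = 4P + 237 → P* = $36, Q* = 381.
With the tax collected from buyers, demand (in seller-price terms) shifts: Qd = 417 − (P + 11.5).
New equilibrium: buyers pay $45.2, producers receive $33.7, Q = 371.8. (Wedge: Pb − Ps = 11.5.)
Burden on buyers: $9.2; on producers: $2.3. (They sum to $11.5.)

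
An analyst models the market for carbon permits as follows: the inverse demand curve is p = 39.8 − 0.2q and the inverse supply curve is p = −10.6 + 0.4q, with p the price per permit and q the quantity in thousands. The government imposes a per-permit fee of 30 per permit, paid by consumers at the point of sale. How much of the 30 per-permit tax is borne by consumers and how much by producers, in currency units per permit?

Rewrite in direct form: qd = 199 − 5p and qs = 2.5p + 26.5.
Without the tax, 199 − 5p = 2.5p + 26.5 gives 7.5p = 172.5, so p* = 23 and q* = 84.
With the tax collected from consumers, demand (in seller-price terms) shifts: qd = 199 − 5(p + 30).
New equilibrium: consumers pay 33, producers receive 3, q = 34. (Wedge: pb − ps = 30.)
Burden on consumers: 10; on producers: 20. (They sum to 30.)

Consumers bear 10 per permit; producers bear 20 per permit.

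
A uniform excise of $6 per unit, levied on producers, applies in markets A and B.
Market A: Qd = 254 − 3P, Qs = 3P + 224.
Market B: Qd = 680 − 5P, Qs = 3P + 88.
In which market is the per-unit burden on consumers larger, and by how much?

Market A, by $0.75.

Market A: pre-tax P* = $5, Q* = 239; post-tax Q = 230; per-unit burden on consumers = $3.
Market B: pre-tax P* = $74, Q* = 310; post-tax Q = 298.75; per-unit burden on consumers = $2.25.
Difference: $3 vs $2.25 → market A is larger by $0.75.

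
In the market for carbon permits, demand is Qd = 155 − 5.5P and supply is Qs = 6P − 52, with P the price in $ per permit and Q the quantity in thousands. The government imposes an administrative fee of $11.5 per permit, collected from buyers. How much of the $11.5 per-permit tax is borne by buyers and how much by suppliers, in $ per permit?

Before the tax: set 155 − 5.5P = 6P − 52 → P* = $18, Q* = 56.
With the tax collected from buyers, demand (in seller-price terms) shifts: Qd = 155 − 5.5(P + 11.5).
Solving gives Q = 23 with buyers paying $24 and suppliers receiving $12.5 (the $11.5 wedge).
Burden on buyers: $6; on suppliers: $5.5. (They sum to $11.5.)

Buyers bear $6 per permit; suppliers bear $5.5 per permit.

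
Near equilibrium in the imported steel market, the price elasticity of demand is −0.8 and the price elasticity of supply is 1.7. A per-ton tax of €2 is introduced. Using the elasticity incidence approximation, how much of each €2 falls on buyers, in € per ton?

Buyers bear ≈ €1.36 per ton.

Incidence ratio: buyers' share ≈ εs / (εs + |εd|) = 1.7 / (1.7 + 0.8) = 0.68.
So buyers bear ≈ 0.68 × €2 = €1.36; suppliers bear €0.64.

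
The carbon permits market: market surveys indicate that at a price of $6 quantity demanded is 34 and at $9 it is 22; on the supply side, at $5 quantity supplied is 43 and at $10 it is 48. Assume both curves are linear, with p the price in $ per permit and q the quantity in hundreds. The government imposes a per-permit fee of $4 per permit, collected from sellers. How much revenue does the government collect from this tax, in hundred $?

Demand slope: (22 − 34)/(9 − 6) = -4, so qd = 58 − 4p.
Supply slope: (48 − 43)/(10 − 5) = 1, so qs = p + 38.
Without the tax, 58 − 4p = p + 38 gives 5p = 20, so p* = $4 and q* = 42.
With the tax collected from sellers, supply shifts: qs = (p − 4) + 38.
Solving gives q = 38.8 with consumers paying $4.8 and sellers receiving $0.8 (the $4 wedge).
Revenue = t · Q = 4 · 38.8 = $155.2.

Tax revenue = $155.2 hundred.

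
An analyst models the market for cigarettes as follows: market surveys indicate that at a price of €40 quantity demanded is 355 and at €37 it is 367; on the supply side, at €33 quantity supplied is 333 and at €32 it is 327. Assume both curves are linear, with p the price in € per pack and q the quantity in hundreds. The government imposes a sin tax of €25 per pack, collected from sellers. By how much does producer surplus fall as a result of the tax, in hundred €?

Producer surplus falls by €3330 hundred.

Demand slope: (367 − 355)/(37 − 40) = -4, so qd = 515 − 4p.
Supply slope: (327 − 333)/(32 − 33) = 6, so qs = 6p + 135.
Before the tax: set 515 − 4p = 6p + 135 → p* = €38, q* = 363.
With the tax collected from sellers, supply shifts: qs = 6(p − 25) + 135.
Solving gives q = 303 with buyers paying €53 and sellers receiving €28 (the €25 wedge).
ΔPS is the trapezoid between Q = 303 and Q = 363 of height €10: ½ · (363 + 303) · 10 = €3330.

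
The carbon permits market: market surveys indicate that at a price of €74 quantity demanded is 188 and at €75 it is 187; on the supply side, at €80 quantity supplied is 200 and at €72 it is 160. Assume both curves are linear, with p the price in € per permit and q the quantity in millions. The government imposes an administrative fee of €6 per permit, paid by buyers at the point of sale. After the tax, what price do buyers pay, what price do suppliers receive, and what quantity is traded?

Demand slope: (187 − 188)/(75 − 74) = -1, so qd = 262 − p.
Supply slope: (160 − 200)/(72 − 80) = 5, so qs = 5p − 200.
Before the tax: set 262 − p = 5p − 200 → p* = €77, q* = 185.
With the tax collected from buyers, demand (in seller-price terms) shifts: qd = 262 − (p + 6).
New equilibrium: buyers pay €82, suppliers receive €76, q = 180. (Wedge: pb − ps = 6.)
The less price-elastic side of the market bears the larger share of a per-unit tax.

Buyers pay €82; suppliers receive €76; quantity = 180.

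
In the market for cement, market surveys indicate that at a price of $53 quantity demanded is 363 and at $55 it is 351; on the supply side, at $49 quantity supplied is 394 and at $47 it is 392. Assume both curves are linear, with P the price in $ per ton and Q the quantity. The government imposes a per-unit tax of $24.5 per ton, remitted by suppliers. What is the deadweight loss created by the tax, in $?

Demand slope: (351 − 363)/(55 − 53) = -6, so Qd = 681 − 6P.
Supply slope: (392 − 394)/(47 − 49) = 1, so Qs = P + 345.
Without the tax, 681 − 6P = P + 345 gives 7P = 336, so P* = $48 and Q* = 393.
With the tax collected from suppliers, supply shifts: Qs = (P − 24.5) + 345.
New equilibrium: consumers pay $51.5, suppliers receive $27, Q = 372. (Wedge: Pb − Ps = 24.5.)
Quantity falls by |ΔQ| = |393 − 372| = 21.
DWL = ½ · t · |ΔQ| = ½ · 24.5 · 21 = $257.25.

Deadweight loss = $257.25.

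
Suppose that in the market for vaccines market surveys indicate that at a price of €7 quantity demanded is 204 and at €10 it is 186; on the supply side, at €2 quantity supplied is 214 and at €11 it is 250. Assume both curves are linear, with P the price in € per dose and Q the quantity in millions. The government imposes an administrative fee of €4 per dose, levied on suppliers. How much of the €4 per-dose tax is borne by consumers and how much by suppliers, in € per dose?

Demand slope: (186 − 204)/(10 − 7) = -6, so Qd = 246 − 6P.
Supply slope: (250 − 214)/(11 − 2) = 4, so Qs = 4P + 206.
Without the tax, 246 − 6P = 4P + 206 gives 10P = 40, so P* = €4 and Q* = 222.
With the tax collected from suppliers, supply shifts: Qs = 4(P − 4) + 206.
Solving gives Q = 212.4 with consumers paying €5.6 and suppliers receiving €1.6 (the €4 wedge).
Burden on consumers: €1.6; on suppliers: €2.4. (They sum to €4.)

Consumers bear €1.6 per dose; suppliers bear €2.4 per dose.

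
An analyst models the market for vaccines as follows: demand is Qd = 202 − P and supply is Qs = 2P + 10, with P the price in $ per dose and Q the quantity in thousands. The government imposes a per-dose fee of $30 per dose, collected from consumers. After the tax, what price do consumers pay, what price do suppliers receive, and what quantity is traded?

Consumers pay $84; suppliers receive $54; quantity = 118.

Without the tax, 202 − P = 2P + 10 gives 3P = 192, so P* = $64 and Q* = 138.
With the tax collected from consumers, demand (in seller-price terms) shifts: Qd = 202 − (P + 30).
New equilibrium: consumers pay $84, suppliers receive $54, Q = 118. (Wedge: Pb − Ps = 30.)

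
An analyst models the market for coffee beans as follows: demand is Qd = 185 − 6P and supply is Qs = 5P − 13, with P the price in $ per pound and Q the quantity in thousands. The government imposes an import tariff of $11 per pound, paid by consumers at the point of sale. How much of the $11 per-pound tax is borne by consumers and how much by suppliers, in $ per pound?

Consumers bear $5 per pound; suppliers bear $6 per pound.

Before the tax: set 185 − 6P = 5P − 13 → P* = $18, Q* = 77.
With the tax collected from consumers, demand (in seller-price terms) shifts: Qd = 185 − 6(P + 11).
Solving gives Q = 47 with consumers paying $23 and suppliers receiving $12 (the $11 wedge).
Burden on consumers: $5; on suppliers: $6. (They sum to $11.)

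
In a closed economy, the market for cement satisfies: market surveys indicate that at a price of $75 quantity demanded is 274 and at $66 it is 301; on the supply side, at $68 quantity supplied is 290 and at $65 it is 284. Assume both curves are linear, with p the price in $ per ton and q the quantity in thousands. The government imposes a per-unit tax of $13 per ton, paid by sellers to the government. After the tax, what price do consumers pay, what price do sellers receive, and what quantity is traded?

Demand slope: (301 − 274)/(66 − 75) = -3, so qd = 499 − 3p.
Supply slope: (284 − 290)/(65 − 68) = 2, so qs = 2p + 154.
Before the tax: set 499 − 3p = 2p + 154 → p* = $69, q* = 292.
With the tax collected from sellers, supply shifts: qs = 2(p − 13) + 154.
Solving gives q = 276.4 with consumers paying $74.2 and sellers receiving $61.2 (the $13 wedge).

Consumers pay $74.2; sellers receive $61.2; quantity = 276.4.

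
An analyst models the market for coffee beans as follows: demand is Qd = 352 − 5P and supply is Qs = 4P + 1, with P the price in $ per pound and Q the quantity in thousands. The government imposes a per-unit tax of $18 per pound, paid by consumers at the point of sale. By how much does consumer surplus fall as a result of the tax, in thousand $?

Consumer surplus falls by $1096 thousand.

Before the tax: set 352 − 5P = 4P + 1 → P* = $39, Q* = 157.
With the tax collected from consumers, demand (in seller-price terms) shifts: Qd = 352 − 5(P + 18).
Solving gives Q = 117 with consumers paying $47 and sellers receiving $29 (the $18 wedge).
ΔCS is the trapezoid between Q = 117 and Q = 157 of height $8: ½ · (157 + 117) · 8 = $1096.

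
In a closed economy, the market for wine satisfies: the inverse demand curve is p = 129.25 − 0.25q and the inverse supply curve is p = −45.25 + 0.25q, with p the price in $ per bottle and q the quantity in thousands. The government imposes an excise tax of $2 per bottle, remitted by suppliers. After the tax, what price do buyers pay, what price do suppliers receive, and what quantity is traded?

Inverting to q(p) form: qd = 517 − 4p; qs = 4p + 181.
Before the tax: set 517 − 4p = 4p + 181 → p* = $42, q* = 349.
With the tax collected from suppliers, supply shifts: qs = 4(p − 2) + 181.
Solving gives q = 345 with buyers paying $43 and suppliers receiving $41 (the $2 wedge).

Buyers pay $43; suppliers receive $41; quantity = 345.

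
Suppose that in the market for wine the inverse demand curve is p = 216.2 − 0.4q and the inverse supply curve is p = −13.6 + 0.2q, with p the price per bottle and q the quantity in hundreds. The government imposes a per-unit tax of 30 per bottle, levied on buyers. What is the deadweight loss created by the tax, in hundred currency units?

Rewrite in direct form: qd = 540.5 − 2.5p and qs = 5p + 68.
Before the tax: set 540.5 − 2.5p = 5p + 68 → p* = 63, q* = 383.
With the tax collected from buyers, demand (in seller-price terms) shifts: qd = 540.5 − 2.5(p + 30).
New equilibrium: buyers pay 83, sellers receive 53, q = 333. (Wedge: pb − ps = 30.)
Quantity falls by |ΔQ| = |383 − 333| = 50.
DWL = ½ · t · |ΔQ| = ½ · 30 · 50 = 750.

Deadweight loss = 750 hundred.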